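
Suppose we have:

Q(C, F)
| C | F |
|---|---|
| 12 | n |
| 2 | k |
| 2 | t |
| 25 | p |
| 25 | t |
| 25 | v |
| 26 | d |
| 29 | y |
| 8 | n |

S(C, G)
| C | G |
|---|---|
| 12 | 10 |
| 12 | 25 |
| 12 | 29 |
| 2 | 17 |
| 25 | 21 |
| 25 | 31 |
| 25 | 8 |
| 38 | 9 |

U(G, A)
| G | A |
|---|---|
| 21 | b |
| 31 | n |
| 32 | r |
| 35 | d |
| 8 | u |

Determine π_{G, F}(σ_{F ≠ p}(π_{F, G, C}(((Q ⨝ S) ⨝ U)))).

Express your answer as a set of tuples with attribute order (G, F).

{(21, t), (21, v), (31, t), (31, v), (8, t), (8, v)}

Joining Q and S on C yields {(12, n, 10), (12, n, 25), (12, n, 29), (2, k, 17), (2, t, 17), (25, p, 21), (25, p, 31), (25, p, 8), (25, t, 21), (25, t, 31), (25, t, 8), (25, v, 21), (25, v, 31), (25, v, 8)}.
Joining (Q ⨝ S) and U on G yields {(25, p, 21, b), (25, p, 31, n), (25, p, 8, u), (25, t, 21, b), (25, t, 31, n), (25, t, 8, u), (25, v, 21, b), (25, v, 31, n), (25, v, 8, u)}.
π_{F, G, C} gives {(p, 21, 25), (p, 31, 25), (p, 8, 25), (t, 21, 25), (t, 31, 25), (t, 8, 25), (v, 21, 25), (v, 31, 25), (v, 8, 25)}.
Filtering on F ≠ p leaves {(t, 21, 25), (t, 31, 25), (t, 8, 25), (v, 21, 25), (v, 31, 25), (v, 8, 25)}.
π_{G, F} gives {(21, t), (21, v), (31, t), (31, v), (8, t), (8, v)}.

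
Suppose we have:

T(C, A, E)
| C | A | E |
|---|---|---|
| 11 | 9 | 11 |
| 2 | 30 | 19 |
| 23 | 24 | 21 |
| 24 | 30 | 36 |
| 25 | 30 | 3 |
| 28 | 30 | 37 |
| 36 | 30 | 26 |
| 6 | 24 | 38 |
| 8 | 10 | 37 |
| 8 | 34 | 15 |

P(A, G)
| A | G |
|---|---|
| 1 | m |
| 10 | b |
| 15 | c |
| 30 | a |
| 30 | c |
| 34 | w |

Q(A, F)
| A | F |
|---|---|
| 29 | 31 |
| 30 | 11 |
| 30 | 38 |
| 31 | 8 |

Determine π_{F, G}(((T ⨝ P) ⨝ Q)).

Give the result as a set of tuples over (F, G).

{(11, a), (11, c), (38, a), (38, c)}

T ⋈ P (natural join on A): {(2, 30, 19, a), (2, 30, 19, c), (24, 30, 36, a), (24, 30, 36, c), (25, 30, 3, a), (25, 30, 3, c), (28, 30, 37, a), (28, 30, 37, c), (36, 30, 26, a), (36, 30, 26, c), (8, 10, 37, b), (8, 34, 15, w)}
(T ⨝ P) ⋈ Q (natural join on A): {(2, 30, 19, a, 11), (2, 30, 19, a, 38), (2, 30, 19, c, 11), (2, 30, 19, c, 38), (24, 30, 36, a, 11), (24, 30, 36, a, 38), (24, 30, 36, c, 11), (24, 30, 36, c, 38), (25, 30, 3, a, 11), (25, 30, 3, a, 38), (25, 30, 3, c, 11), (25, 30, 3, c, 38), (28, 30, 37, a, 11), (28, 30, 37, a, 38), (28, 30, 37, c, 11), (28, 30, 37, c, 38), (36, 30, 26, a, 11), (36, 30, 26, a, 38), (36, 30, 26, c, 11), (36, 30, 26, c, 38)}
Projecting to F, G (16 duplicate(s) eliminated): {(11, a), (11, c), (38, a), (38, c)}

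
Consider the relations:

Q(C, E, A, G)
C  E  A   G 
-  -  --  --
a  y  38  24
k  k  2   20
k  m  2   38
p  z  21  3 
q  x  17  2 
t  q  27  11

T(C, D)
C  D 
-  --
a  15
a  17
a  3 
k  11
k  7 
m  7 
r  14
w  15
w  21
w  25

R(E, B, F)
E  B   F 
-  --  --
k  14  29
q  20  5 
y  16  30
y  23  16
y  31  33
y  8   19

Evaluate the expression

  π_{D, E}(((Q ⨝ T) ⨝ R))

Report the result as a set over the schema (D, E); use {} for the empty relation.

Joining Q and T on C yields {(a, y, 38, 24, 15), (a, y, 38, 24, 17), (a, y, 38, 24, 3), (k, k, 2, 20, 11), (k, k, 2, 20, 7), (k, m, 2, 38, 11), (k, m, 2, 38, 7)}.
Joining (Q ⨝ T) and R on E yields {(a, y, 38, 24, 15, 16, 30), (a, y, 38, 24, 15, 23, 16), (a, y, 38, 24, 15, 31, 33), (a, y, 38, 24, 15, 8, 19), (a, y, 38, 24, 17, 16, 30), (a, y, 38, 24, 17, 23, 16), (a, y, 38, 24, 17, 31, 33), (a, y, 38, 24, 17, 8, 19), (a, y, 38, 24, 3, 16, 30), (a, y, 38, 24, 3, 23, 16), (a, y, 38, 24, 3, 31, 33), (a, y, 38, 24, 3, 8, 19), (k, k, 2, 20, 11, 14, 29), (k, k, 2, 20, 7, 14, 29)}.
Projecting to D, E (9 duplicate(s) eliminated): {(11, k), (15, y), (17, y), (3, y), (7, k)}

{(11, k), (15, y), (17, y), (3, y), (7, k)}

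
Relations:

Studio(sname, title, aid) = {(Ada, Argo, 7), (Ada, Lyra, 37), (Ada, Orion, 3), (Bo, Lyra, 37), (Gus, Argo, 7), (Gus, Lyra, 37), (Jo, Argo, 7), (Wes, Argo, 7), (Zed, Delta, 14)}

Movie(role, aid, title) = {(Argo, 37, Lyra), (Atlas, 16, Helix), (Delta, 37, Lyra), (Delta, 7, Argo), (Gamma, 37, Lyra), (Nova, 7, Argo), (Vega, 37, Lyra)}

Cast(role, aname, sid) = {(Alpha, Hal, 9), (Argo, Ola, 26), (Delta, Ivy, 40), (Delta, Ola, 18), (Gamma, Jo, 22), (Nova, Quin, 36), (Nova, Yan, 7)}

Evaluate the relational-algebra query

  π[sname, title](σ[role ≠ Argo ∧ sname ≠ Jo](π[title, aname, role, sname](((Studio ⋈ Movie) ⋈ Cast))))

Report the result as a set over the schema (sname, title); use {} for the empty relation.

Studio ⋈ Movie (natural join on title, aid): {(Ada, Argo, 7, Delta), (Ada, Argo, 7, Nova), (Ada, Lyra, 37, Argo), (Ada, Lyra, 37, Delta), (Ada, Lyra, 37, Gamma), (Ada, Lyra, 37, Vega), (Bo, Lyra, 37, Argo), (Bo, Lyra, 37, Delta), (Bo, Lyra, 37, Gamma), (Bo, Lyra, 37, Vega), (Gus, Argo, 7, Delta), (Gus, Argo, 7, Nova), (Gus, Lyra, 37, Argo), (Gus, Lyra, 37, Delta), (Gus, Lyra, 37, Gamma), (Gus, Lyra, 37, Vega), (Jo, Argo, 7, Delta), (Jo, Argo, 7, Nova), (Wes, Argo, 7, Delta), (Wes, Argo, 7, Nova)}
(Studio ⋈ Movie) ⋈ Cast (natural join on role): {(Ada, Argo, 7, Delta, Ivy, 40), (Ada, Argo, 7, Delta, Ola, 18), (Ada, Argo, 7, Nova, Quin, 36), (Ada, Argo, 7, Nova, Yan, 7), (Ada, Lyra, 37, Argo, Ola, 26), (Ada, Lyra, 37, Delta, Ivy, 40), (Ada, Lyra, 37, Delta, Ola, 18), (Ada, Lyra, 37, Gamma, Jo, 22), (Bo, Lyra, 37, Argo, Ola, 26), (Bo, Lyra, 37, Delta, Ivy, 40), (Bo, Lyra, 37, Delta, Ola, 18), (Bo, Lyra, 37, Gamma, Jo, 22), (Gus, Argo, 7, Delta, Ivy, 40), (Gus, Argo, 7, Delta, Ola, 18), (Gus, Argo, 7, Nova, Quin, 36), (Gus, Argo, 7, Nova, Yan, 7), (Gus, Lyra, 37, Argo, Ola, 26), (Gus, Lyra, 37, Delta, Ivy, 40), (Gus, Lyra, 37, Delta, Ola, 18), (Gus, Lyra, 37, Gamma, Jo, 22), (Jo, Argo, 7, Delta, Ivy, 40), (Jo, Argo, 7, Delta, Ola, 18), (Jo, Argo, 7, Nova, Quin, 36), (Jo, Argo, 7, Nova, Yan, 7), (Wes, Argo, 7, Delta, Ivy, 40), (Wes, Argo, 7, Delta, Ola, 18), (Wes, Argo, 7, Nova, Quin, 36), (Wes, Argo, 7, Nova, Yan, 7)}
π_{title, aname, role, sname} gives {(Argo, Ivy, Delta, Ada), (Argo, Ivy, Delta, Gus), (Argo, Ivy, Delta, Jo), (Argo, Ivy, Delta, Wes), (Argo, Ola, Delta, Ada), (Argo, Ola, Delta, Gus), (Argo, Ola, Delta, Jo), (Argo, Ola, Delta, Wes), (Argo, Quin, Nova, Ada), (Argo, Quin, Nova, Gus), (Argo, Quin, Nova, Jo), (Argo, Quin, Nova, Wes), (Argo, Yan, Nova, Ada), (Argo, Yan, Nova, Gus), (Argo, Yan, Nova, Jo), (Argo, Yan, Nova, Wes), (Lyra, Ivy, Delta, Ada), (Lyra, Ivy, Delta, Bo), (Lyra, Ivy, Delta, Gus), (Lyra, Jo, Gamma, Ada), (Lyra, Jo, Gamma, Bo), (Lyra, Jo, Gamma, Gus), (Lyra, Ola, Argo, Ada), (Lyra, Ola, Argo, Bo), (Lyra, Ola, Argo, Gus), (Lyra, Ola, Delta, Ada), (Lyra, Ola, Delta, Bo), (Lyra, Ola, Delta, Gus)}.
σ[role ≠ Argo ∧ sname ≠ Jo]: keep tuples satisfying role ≠ Argo ∧ sname ≠ Jo → {(Argo, Ivy, Delta, Ada), (Argo, Ivy, Delta, Gus), (Argo, Ivy, Delta, Wes), (Argo, Ola, Delta, Ada), (Argo, Ola, Delta, Gus), (Argo, Ola, Delta, Wes), (Argo, Quin, Nova, Ada), (Argo, Quin, Nova, Gus), (Argo, Quin, Nova, Wes), (Argo, Yan, Nova, Ada), (Argo, Yan, Nova, Gus), (Argo, Yan, Nova, Wes), (Lyra, Ivy, Delta, Ada), (Lyra, Ivy, Delta, Bo), (Lyra, Ivy, Delta, Gus), (Lyra, Jo, Gamma, Ada), (Lyra, Jo, Gamma, Bo), (Lyra, Jo, Gamma, Gus), (Lyra, Ola, Delta, Ada), (Lyra, Ola, Delta, Bo), (Lyra, Ola, Delta, Gus)}
π_{sname, title} gives {(Ada, Argo), (Ada, Lyra), (Bo, Lyra), (Gus, Argo), (Gus, Lyra), (Wes, Argo)} (15 duplicate(s) eliminated).

{(Ada, Argo), (Ada, Lyra), (Bo, Lyra), (Gus, Argo), (Gus, Lyra), (Wes, Argo)}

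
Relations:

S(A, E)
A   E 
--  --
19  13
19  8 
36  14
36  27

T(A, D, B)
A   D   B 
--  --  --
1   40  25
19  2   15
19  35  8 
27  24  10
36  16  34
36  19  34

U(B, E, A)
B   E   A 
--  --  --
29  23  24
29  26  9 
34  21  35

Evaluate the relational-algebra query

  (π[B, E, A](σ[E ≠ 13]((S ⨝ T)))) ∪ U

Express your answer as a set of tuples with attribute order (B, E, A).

Natural join on A: {(19, 13, 2, 15), (19, 13, 35, 8), (19, 8, 2, 15), (19, 8, 35, 8), (36, 14, 16, 34), (36, 14, 19, 34), (36, 27, 16, 34), (36, 27, 19, 34)}
σ[E ≠ 13]: keep tuples satisfying E ≠ 13 → {(19, 8, 2, 15), (19, 8, 35, 8), (36, 14, 16, 34), (36, 14, 19, 34), (36, 27, 16, 34), (36, 27, 19, 34)}
π[B, E, A]: project onto (B, E, A) (2 duplicate(s) eliminated) → {(15, 8, 19), (34, 14, 36), (34, 27, 36), (8, 8, 19)}
Taking the union: {(15, 8, 19), (29, 23, 24), (29, 26, 9), (34, 14, 36), (34, 21, 35), (34, 27, 36), (8, 8, 19)}

{(15, 8, 19), (29, 23, 24), (29, 26, 9), (34, 14, 36), (34, 21, 35), (34, 27, 36), (8, 8, 19)}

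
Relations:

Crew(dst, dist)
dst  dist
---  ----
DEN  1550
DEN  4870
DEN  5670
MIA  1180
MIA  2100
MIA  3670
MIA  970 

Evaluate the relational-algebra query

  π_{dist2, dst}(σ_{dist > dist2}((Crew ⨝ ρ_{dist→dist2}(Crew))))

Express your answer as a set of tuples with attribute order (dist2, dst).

{(1180, MIA), (1550, DEN), (2100, MIA), (4870, DEN), (970, MIA)}

ρ[dist→dist2]: schema becomes (dst, dist2); tuples unchanged.
Joining Crew and ρ_{dist→dist2}(Crew) on dst yields {(DEN, 1550, 1550), (DEN, 1550, 4870), (DEN, 1550, 5670), (DEN, 4870, 1550), (DEN, 4870, 4870), (DEN, 4870, 5670), (DEN, 5670, 1550), (DEN, 5670, 4870), (DEN, 5670, 5670), (MIA, 1180, 1180), (MIA, 1180, 2100), (MIA, 1180, 3670), (MIA, 1180, 970), (MIA, 2100, 1180), (MIA, 2100, 2100), (MIA, 2100, 3670), (MIA, 2100, 970), (MIA, 3670, 1180), (MIA, 3670, 2100), (MIA, 3670, 3670), (MIA, 3670, 970), (MIA, 970, 1180), (MIA, 970, 2100), (MIA, 970, 3670), (MIA, 970, 970)}.
σ[dist > dist2]: keep tuples satisfying dist > dist2 → {(DEN, 4870, 1550), (DEN, 5670, 1550), (DEN, 5670, 4870), (MIA, 1180, 970), (MIA, 2100, 1180), (MIA, 2100, 970), (MIA, 3670, 1180), (MIA, 3670, 2100), (MIA, 3670, 970)}
π[dist2, dst]: project onto (dist2, dst) (4 duplicate(s) eliminated) → {(1180, MIA), (1550, DEN), (2100, MIA), (4870, DEN), (970, MIA)}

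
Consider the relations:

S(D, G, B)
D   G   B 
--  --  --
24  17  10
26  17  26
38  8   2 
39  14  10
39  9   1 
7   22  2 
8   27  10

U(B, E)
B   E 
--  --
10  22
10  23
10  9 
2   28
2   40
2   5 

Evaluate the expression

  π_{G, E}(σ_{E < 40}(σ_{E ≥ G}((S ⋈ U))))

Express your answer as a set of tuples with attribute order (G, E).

{(14, 22), (14, 23), (17, 22), (17, 23), (22, 28), (8, 28)}

Natural join on B: {(24, 17, 10, 22), (24, 17, 10, 23), (24, 17, 10, 9), (38, 8, 2, 28), (38, 8, 2, 40), (38, 8, 2, 5), (39, 14, 10, 22), (39, 14, 10, 23), (39, 14, 10, 9), (7, 22, 2, 28), (7, 22, 2, 40), (7, 22, 2, 5), (8, 27, 10, 22), (8, 27, 10, 23), (8, 27, 10, 9)}
Apply σ_{E ≥ G}; surviving tuples: {(24, 17, 10, 22), (24, 17, 10, 23), (38, 8, 2, 28), (38, 8, 2, 40), (39, 14, 10, 22), (39, 14, 10, 23), (7, 22, 2, 28), (7, 22, 2, 40)}
Apply σ_{E < 40}; surviving tuples: {(24, 17, 10, 22), (24, 17, 10, 23), (38, 8, 2, 28), (39, 14, 10, 22), (39, 14, 10, 23), (7, 22, 2, 28)}
π[G, E]: project onto (G, E) → {(14, 22), (14, 23), (17, 22), (17, 23), (22, 28), (8, 28)}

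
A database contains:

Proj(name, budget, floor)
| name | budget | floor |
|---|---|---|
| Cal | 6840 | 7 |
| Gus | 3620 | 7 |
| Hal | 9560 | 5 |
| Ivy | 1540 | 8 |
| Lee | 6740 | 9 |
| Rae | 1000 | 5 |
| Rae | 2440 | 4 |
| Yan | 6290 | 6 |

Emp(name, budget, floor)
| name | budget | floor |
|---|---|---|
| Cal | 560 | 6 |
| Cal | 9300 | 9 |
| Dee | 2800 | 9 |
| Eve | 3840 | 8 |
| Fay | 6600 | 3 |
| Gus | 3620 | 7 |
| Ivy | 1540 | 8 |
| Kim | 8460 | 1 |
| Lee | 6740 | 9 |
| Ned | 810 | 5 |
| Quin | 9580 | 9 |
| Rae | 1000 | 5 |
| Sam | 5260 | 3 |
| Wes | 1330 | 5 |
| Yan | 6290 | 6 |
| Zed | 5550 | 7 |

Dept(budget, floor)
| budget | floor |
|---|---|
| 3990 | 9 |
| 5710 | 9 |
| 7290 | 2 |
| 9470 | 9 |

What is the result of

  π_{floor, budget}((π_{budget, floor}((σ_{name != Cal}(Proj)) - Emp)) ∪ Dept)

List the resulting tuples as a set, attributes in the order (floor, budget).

σ[name != Cal]: keep tuples satisfying name != Cal → {(Gus, 3620, 7), (Hal, 9560, 5), (Ivy, 1540, 8), (Lee, 6740, 9), (Rae, 1000, 5), (Rae, 2440, 4), (Yan, 6290, 6)}
Set difference of the two operands is {(Hal, 9560, 5), (Rae, 2440, 4)}.
Keep only column(s) budget, floor: {(2440, 4), (9560, 5)}
Set union of the two operands is {(2440, 4), (3990, 9), (5710, 9), (7290, 2), (9470, 9), (9560, 5)}.
Keep only column(s) floor, budget: {(2, 7290), (4, 2440), (5, 9560), (9, 3990), (9, 5710), (9, 9470)}

{(2, 7290), (4, 2440), (5, 9560), (9, 3990), (9, 5710), (9, 9470)}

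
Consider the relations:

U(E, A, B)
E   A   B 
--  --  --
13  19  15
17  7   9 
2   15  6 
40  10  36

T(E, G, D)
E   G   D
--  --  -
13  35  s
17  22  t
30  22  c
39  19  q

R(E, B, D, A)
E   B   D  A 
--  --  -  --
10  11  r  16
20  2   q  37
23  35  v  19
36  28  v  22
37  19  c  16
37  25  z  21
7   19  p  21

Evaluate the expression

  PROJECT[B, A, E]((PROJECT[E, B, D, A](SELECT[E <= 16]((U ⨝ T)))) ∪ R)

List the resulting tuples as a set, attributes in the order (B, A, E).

{(11, 16, 10), (15, 19, 13), (19, 16, 37), (19, 21, 7), (2, 37, 20), (25, 21, 37), (28, 22, 36), (35, 19, 23)}

Joining U and T on E yields {(13, 19, 15, 35, s), (17, 7, 9, 22, t)}.
Selection E <= 16: {(13, 19, 15, 35, s)}
π_{E, B, D, A} gives {(13, 15, s, 19)}.
Taking the union: {(10, 11, r, 16), (13, 15, s, 19), (20, 2, q, 37), (23, 35, v, 19), (36, 28, v, 22), (37, 19, c, 16), (37, 25, z, 21), (7, 19, p, 21)}
π_{B, A, E} gives {(11, 16, 10), (15, 19, 13), (19, 16, 37), (19, 21, 7), (2, 37, 20), (25, 21, 37), (28, 22, 36), (35, 19, 23)}.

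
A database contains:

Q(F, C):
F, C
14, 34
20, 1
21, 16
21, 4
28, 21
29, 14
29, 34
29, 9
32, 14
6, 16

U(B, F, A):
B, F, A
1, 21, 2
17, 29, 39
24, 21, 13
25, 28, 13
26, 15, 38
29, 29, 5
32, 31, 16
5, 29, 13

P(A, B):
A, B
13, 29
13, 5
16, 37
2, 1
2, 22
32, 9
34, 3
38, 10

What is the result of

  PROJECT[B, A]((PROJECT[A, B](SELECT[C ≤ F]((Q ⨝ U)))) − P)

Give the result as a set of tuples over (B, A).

Joining Q and U on F yields {(21, 16, 1, 2), (21, 16, 24, 13), (21, 4, 1, 2), (21, 4, 24, 13), (28, 21, 25, 13), (29, 14, 17, 39), (29, 14, 29, 5), (29, 14, 5, 13), (29, 34, 17, 39), (29, 34, 29, 5), (29, 34, 5, 13), (29, 9, 17, 39), (29, 9, 29, 5), (29, 9, 5, 13)}.
Filtering on C ≤ F leaves {(21, 16, 1, 2), (21, 16, 24, 13), (21, 4, 1, 2), (21, 4, 24, 13), (28, 21, 25, 13), (29, 14, 17, 39), (29, 14, 29, 5), (29, 14, 5, 13), (29, 9, 17, 39), (29, 9, 29, 5), (29, 9, 5, 13)}.
Keep only column(s) A, B (5 duplicate(s) eliminated): {(13, 24), (13, 25), (13, 5), (2, 1), (39, 17), (5, 29)}
Taking the difference: {(13, 24), (13, 25), (39, 17), (5, 29)}
Keep only column(s) B, A: {(17, 39), (24, 13), (25, 13), (29, 5)}

{(17, 39), (24, 13), (25, 13), (29, 5)}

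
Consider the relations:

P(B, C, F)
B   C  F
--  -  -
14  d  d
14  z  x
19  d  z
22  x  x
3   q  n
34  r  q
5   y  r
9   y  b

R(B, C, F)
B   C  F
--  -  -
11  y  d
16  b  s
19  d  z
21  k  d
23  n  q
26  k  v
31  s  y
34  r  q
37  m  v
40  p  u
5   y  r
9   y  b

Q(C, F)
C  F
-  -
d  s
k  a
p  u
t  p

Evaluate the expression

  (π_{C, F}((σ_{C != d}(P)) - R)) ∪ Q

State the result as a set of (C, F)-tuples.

{(d, s), (k, a), (p, u), (q, n), (t, p), (x, x), (z, x)}

σ[C != d]: keep tuples satisfying C != d → {(14, z, x), (22, x, x), (3, q, n), (34, r, q), (5, y, r), (9, y, b)}
Set difference of the two operands is {(14, z, x), (22, x, x), (3, q, n)}.
π_{C, F} gives {(q, n), (x, x), (z, x)}.
Set union of the two operands is {(d, s), (k, a), (p, u), (q, n), (t, p), (x, x), (z, x)}.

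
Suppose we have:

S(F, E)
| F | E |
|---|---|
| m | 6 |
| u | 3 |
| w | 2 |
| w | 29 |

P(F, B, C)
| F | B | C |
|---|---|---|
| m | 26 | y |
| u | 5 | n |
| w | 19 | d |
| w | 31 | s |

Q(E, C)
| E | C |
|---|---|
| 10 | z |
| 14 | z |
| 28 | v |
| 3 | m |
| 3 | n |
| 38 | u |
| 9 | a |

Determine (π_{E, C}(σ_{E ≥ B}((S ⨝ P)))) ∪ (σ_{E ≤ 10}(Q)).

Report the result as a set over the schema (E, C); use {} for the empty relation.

Joining S and P on F yields {(m, 6, 26, y), (u, 3, 5, n), (w, 2, 19, d), (w, 2, 31, s), (w, 29, 19, d), (w, 29, 31, s)}.
Apply σ_{E ≥ B}; surviving tuples: {(w, 29, 19, d)}
Keep only column(s) E, C: {(29, d)}
Apply σ_{E ≤ 10}; surviving tuples: {(10, z), (3, m), (3, n), (9, a)}
Taking the union: {(10, z), (29, d), (3, m), (3, n), (9, a)}

{(10, z), (29, d), (3, m), (3, n), (9, a)}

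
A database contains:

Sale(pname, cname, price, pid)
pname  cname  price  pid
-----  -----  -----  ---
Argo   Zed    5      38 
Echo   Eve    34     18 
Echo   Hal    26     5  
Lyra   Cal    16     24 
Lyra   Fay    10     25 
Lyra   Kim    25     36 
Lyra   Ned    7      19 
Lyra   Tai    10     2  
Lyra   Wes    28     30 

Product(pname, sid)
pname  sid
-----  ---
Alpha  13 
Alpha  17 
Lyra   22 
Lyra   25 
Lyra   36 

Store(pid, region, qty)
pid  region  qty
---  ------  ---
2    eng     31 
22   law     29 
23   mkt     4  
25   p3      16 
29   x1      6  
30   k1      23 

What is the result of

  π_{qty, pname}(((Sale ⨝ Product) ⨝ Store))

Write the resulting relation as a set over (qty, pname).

{(16, Lyra), (23, Lyra), (31, Lyra)}

Natural join on pname: {(Lyra, Cal, 16, 24, 22), (Lyra, Cal, 16, 24, 25), (Lyra, Cal, 16, 24, 36), (Lyra, Fay, 10, 25, 22), (Lyra, Fay, 10, 25, 25), (Lyra, Fay, 10, 25, 36), (Lyra, Kim, 25, 36, 22), (Lyra, Kim, 25, 36, 25), (Lyra, Kim, 25, 36, 36), (Lyra, Ned, 7, 19, 22), (Lyra, Ned, 7, 19, 25), (Lyra, Ned, 7, 19, 36), (Lyra, Tai, 10, 2, 22), (Lyra, Tai, 10, 2, 25), (Lyra, Tai, 10, 2, 36), (Lyra, Wes, 28, 30, 22), (Lyra, Wes, 28, 30, 25), (Lyra, Wes, 28, 30, 36)}
Natural join on pid: {(Lyra, Fay, 10, 25, 22, p3, 16), (Lyra, Fay, 10, 25, 25, p3, 16), (Lyra, Fay, 10, 25, 36, p3, 16), (Lyra, Tai, 10, 2, 22, eng, 31), (Lyra, Tai, 10, 2, 25, eng, 31), (Lyra, Tai, 10, 2, 36, eng, 31), (Lyra, Wes, 28, 30, 22, k1, 23), (Lyra, Wes, 28, 30, 25, k1, 23), (Lyra, Wes, 28, 30, 36, k1, 23)}
π_{qty, pname} gives {(16, Lyra), (23, Lyra), (31, Lyra)} (6 duplicate(s) eliminated).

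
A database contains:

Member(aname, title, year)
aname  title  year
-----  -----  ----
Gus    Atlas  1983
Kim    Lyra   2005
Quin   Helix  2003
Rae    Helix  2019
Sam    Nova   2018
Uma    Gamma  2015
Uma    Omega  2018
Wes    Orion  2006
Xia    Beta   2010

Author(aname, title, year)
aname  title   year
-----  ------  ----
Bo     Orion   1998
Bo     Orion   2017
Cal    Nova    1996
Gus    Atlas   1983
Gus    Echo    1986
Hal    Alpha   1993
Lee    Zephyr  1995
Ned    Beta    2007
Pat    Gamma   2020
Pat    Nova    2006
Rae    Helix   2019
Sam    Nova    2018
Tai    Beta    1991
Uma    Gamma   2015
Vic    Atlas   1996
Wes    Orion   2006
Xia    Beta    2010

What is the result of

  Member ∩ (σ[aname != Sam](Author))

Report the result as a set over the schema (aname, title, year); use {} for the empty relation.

{(Gus, Atlas, 1983), (Rae, Helix, 2019), (Uma, Gamma, 2015), (Wes, Orion, 2006), (Xia, Beta, 2010)}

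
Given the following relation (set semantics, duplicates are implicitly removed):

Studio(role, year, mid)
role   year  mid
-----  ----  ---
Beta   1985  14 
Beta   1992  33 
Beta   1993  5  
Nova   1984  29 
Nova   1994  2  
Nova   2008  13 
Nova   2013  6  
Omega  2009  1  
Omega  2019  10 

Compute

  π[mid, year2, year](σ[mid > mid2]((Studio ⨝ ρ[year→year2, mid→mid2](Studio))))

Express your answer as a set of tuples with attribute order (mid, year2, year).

{(10, 2009, 2019), (13, 1994, 2008), (13, 2013, 2008), (14, 1993, 1985), (29, 1994, 1984), (29, 2008, 1984), (29, 2013, 1984), (33, 1985, 1992), (33, 1993, 1992), (6, 1994, 2013)}

ρ[year→year2, mid→mid2]: schema becomes (role, year2, mid2); tuples unchanged.
Natural join on role: {(Beta, 1985, 14, 1985, 14), (Beta, 1985, 14, 1992, 33), (Beta, 1985, 14, 1993, 5), (Beta, 1992, 33, 1985, 14), (Beta, 1992, 33, 1992, 33), (Beta, 1992, 33, 1993, 5), (Beta, 1993, 5, 1985, 14), (Beta, 1993, 5, 1992, 33), (Beta, 1993, 5, 1993, 5), (Nova, 1984, 29, 1984, 29), (Nova, 1984, 29, 1994, 2), (Nova, 1984, 29, 2008, 13), (Nova, 1984, 29, 2013, 6), (Nova, 1994, 2, 1984, 29), (Nova, 1994, 2, 1994, 2), (Nova, 1994, 2, 2008, 13), (Nova, 1994, 2, 2013, 6), (Nova, 2008, 13, 1984, 29), (Nova, 2008, 13, 1994, 2), (Nova, 2008, 13, 2008, 13), (Nova, 2008, 13, 2013, 6), (Nova, 2013, 6, 1984, 29), (Nova, 2013, 6, 1994, 2), (Nova, 2013, 6, 2008, 13), (Nova, 2013, 6, 2013, 6), (Omega, 2009, 1, 2009, 1), (Omega, 2009, 1, 2019, 10), (Omega, 2019, 10, 2009, 1), (Omega, 2019, 10, 2019, 10)}
Apply σ_{mid > mid2}; surviving tuples: {(Beta, 1985, 14, 1993, 5), (Beta, 1992, 33, 1985, 14), (Beta, 1992, 33, 1993, 5), (Nova, 1984, 29, 1994, 2), (Nova, 1984, 29, 2008, 13), (Nova, 1984, 29, 2013, 6), (Nova, 2008, 13, 1994, 2), (Nova, 2008, 13, 2013, 6), (Nova, 2013, 6, 1994, 2), (Omega, 2019, 10, 2009, 1)}
Keep only column(s) mid, year2, year: {(10, 2009, 2019), (13, 1994, 2008), (13, 2013, 2008), (14, 1993, 1985), (29, 1994, 1984), (29, 2008, 1984), (29, 2013, 1984), (33, 1985, 1992), (33, 1993, 1992), (6, 1994, 2013)}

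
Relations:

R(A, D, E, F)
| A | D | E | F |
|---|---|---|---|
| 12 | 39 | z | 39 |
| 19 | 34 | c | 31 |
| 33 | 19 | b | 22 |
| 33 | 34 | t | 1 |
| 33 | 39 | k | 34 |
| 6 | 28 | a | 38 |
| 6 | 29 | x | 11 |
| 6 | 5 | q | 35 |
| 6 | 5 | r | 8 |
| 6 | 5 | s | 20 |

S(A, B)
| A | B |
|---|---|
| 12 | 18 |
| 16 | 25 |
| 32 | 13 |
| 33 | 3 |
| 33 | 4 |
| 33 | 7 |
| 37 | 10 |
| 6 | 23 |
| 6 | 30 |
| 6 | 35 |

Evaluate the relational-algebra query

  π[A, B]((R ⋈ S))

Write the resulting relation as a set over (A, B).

Natural join on A: {(12, 39, z, 39, 18), (33, 19, b, 22, 3), (33, 19, b, 22, 4), (33, 19, b, 22, 7), (33, 34, t, 1, 3), (33, 34, t, 1, 4), (33, 34, t, 1, 7), (33, 39, k, 34, 3), (33, 39, k, 34, 4), (33, 39, k, 34, 7), (6, 28, a, 38, 23), (6, 28, a, 38, 30), (6, 28, a, 38, 35), (6, 29, x, 11, 23), (6, 29, x, 11, 30), (6, 29, x, 11, 35), (6, 5, q, 35, 23), (6, 5, q, 35, 30), (6, 5, q, 35, 35), (6, 5, r, 8, 23), (6, 5, r, 8, 30), (6, 5, r, 8, 35), (6, 5, s, 20, 23), (6, 5, s, 20, 30), (6, 5, s, 20, 35)}
π_{A, B} gives {(12, 18), (33, 3), (33, 4), (33, 7), (6, 23), (6, 30), (6, 35)} (18 duplicate(s) eliminated).

{(12, 18), (33, 3), (33, 4), (33, 7), (6, 23), (6, 30), (6, 35)}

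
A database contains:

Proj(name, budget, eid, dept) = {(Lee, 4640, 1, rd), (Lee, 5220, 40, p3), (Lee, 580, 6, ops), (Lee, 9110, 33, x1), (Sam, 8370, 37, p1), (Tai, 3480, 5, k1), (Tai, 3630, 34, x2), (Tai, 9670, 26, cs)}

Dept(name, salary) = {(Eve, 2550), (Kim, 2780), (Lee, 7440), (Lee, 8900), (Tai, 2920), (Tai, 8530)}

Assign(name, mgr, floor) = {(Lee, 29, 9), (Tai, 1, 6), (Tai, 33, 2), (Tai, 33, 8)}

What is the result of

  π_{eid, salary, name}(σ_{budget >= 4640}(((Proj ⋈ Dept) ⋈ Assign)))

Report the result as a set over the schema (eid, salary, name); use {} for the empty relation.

Proj ⋈ Dept (natural join on name): {(Lee, 4640, 1, rd, 7440), (Lee, 4640, 1, rd, 8900), (Lee, 5220, 40, p3, 7440), (Lee, 5220, 40, p3, 8900), (Lee, 580, 6, ops, 7440), (Lee, 580, 6, ops, 8900), (Lee, 9110, 33, x1, 7440), (Lee, 9110, 33, x1, 8900), (Tai, 3480, 5, k1, 2920), (Tai, 3480, 5, k1, 8530), (Tai, 3630, 34, x2, 2920), (Tai, 3630, 34, x2, 8530), (Tai, 9670, 26, cs, 2920), (Tai, 9670, 26, cs, 8530)}
(Proj ⋈ Dept) ⋈ Assign (natural join on name): {(Lee, 4640, 1, rd, 7440, 29, 9), (Lee, 4640, 1, rd, 8900, 29, 9), (Lee, 5220, 40, p3, 7440, 29, 9), (Lee, 5220, 40, p3, 8900, 29, 9), (Lee, 580, 6, ops, 7440, 29, 9), (Lee, 580, 6, ops, 8900, 29, 9), (Lee, 9110, 33, x1, 7440, 29, 9), (Lee, 9110, 33, x1, 8900, 29, 9), (Tai, 3480, 5, k1, 2920, 1, 6), (Tai, 3480, 5, k1, 2920, 33, 2), (Tai, 3480, 5, k1, 2920, 33, 8), (Tai, 3480, 5, k1, 8530, 1, 6), (Tai, 3480, 5, k1, 8530, 33, 2), (Tai, 3480, 5, k1, 8530, 33, 8), (Tai, 3630, 34, x2, 2920, 1, 6), (Tai, 3630, 34, x2, 2920, 33, 2), (Tai, 3630, 34, x2, 2920, 33, 8), (Tai, 3630, 34, x2, 8530, 1, 6), (Tai, 3630, 34, x2, 8530, 33, 2), (Tai, 3630, 34, x2, 8530, 33, 8), (Tai, 9670, 26, cs, 2920, 1, 6), (Tai, 9670, 26, cs, 2920, 33, 2), (Tai, 9670, 26, cs, 2920, 33, 8), (Tai, 9670, 26, cs, 8530, 1, 6), (Tai, 9670, 26, cs, 8530, 33, 2), (Tai, 9670, 26, cs, 8530, 33, 8)}
σ[budget >= 4640]: keep tuples satisfying budget >= 4640 → {(Lee, 4640, 1, rd, 7440, 29, 9), (Lee, 4640, 1, rd, 8900, 29, 9), (Lee, 5220, 40, p3, 7440, 29, 9), (Lee, 5220, 40, p3, 8900, 29, 9), (Lee, 9110, 33, x1, 7440, 29, 9), (Lee, 9110, 33, x1, 8900, 29, 9), (Tai, 9670, 26, cs, 2920, 1, 6), (Tai, 9670, 26, cs, 2920, 33, 2), (Tai, 9670, 26, cs, 2920, 33, 8), (Tai, 9670, 26, cs, 8530, 1, 6), (Tai, 9670, 26, cs, 8530, 33, 2), (Tai, 9670, 26, cs, 8530, 33, 8)}
π_{eid, salary, name} gives {(1, 7440, Lee), (1, 8900, Lee), (26, 2920, Tai), (26, 8530, Tai), (33, 7440, Lee), (33, 8900, Lee), (40, 7440, Lee), (40, 8900, Lee)} (4 duplicate(s) eliminated).

{(1, 7440, Lee), (1, 8900, Lee), (26, 2920, Tai), (26, 8530, Tai), (33, 7440, Lee), (33, 8900, Lee), (40, 7440, Lee), (40, 8900, Lee)}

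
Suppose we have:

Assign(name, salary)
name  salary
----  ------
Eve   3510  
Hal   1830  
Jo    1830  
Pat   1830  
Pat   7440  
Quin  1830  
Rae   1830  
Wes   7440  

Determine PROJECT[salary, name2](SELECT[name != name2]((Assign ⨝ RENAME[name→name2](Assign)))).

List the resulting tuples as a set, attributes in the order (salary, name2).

ρ[name→name2]: schema becomes (name2, salary); tuples unchanged.
Natural join on salary: {(Eve, 3510, Eve), (Hal, 1830, Hal), (Hal, 1830, Jo), (Hal, 1830, Pat), (Hal, 1830, Quin), (Hal, 1830, Rae), (Jo, 1830, Hal), (Jo, 1830, Jo), (Jo, 1830, Pat), (Jo, 1830, Quin), (Jo, 1830, Rae), (Pat, 1830, Hal), (Pat, 1830, Jo), (Pat, 1830, Pat), (Pat, 1830, Quin), (Pat, 1830, Rae), (Pat, 7440, Pat), (Pat, 7440, Wes), (Quin, 1830, Hal), (Quin, 1830, Jo), (Quin, 1830, Pat), (Quin, 1830, Quin), (Quin, 1830, Rae), (Rae, 1830, Hal), (Rae, 1830, Jo), (Rae, 1830, Pat), (Rae, 1830, Quin), (Rae, 1830, Rae), (Wes, 7440, Pat), (Wes, 7440, Wes)}
Filtering on name != name2 leaves {(Hal, 1830, Jo), (Hal, 1830, Pat), (Hal, 1830, Quin), (Hal, 1830, Rae), (Jo, 1830, Hal), (Jo, 1830, Pat), (Jo, 1830, Quin), (Jo, 1830, Rae), (Pat, 1830, Hal), (Pat, 1830, Jo), (Pat, 1830, Quin), (Pat, 1830, Rae), (Pat, 7440, Wes), (Quin, 1830, Hal), (Quin, 1830, Jo), (Quin, 1830, Pat), (Quin, 1830, Rae), (Rae, 1830, Hal), (Rae, 1830, Jo), (Rae, 1830, Pat), (Rae, 1830, Quin), (Wes, 7440, Pat)}.
π_{salary, name2} gives {(1830, Hal), (1830, Jo), (1830, Pat), (1830, Quin), (1830, Rae), (7440, Pat), (7440, Wes)} (15 duplicate(s) eliminated).

{(1830, Hal), (1830, Jo), (1830, Pat), (1830, Quin), (1830, Rae), (7440, Pat), (7440, Wes)}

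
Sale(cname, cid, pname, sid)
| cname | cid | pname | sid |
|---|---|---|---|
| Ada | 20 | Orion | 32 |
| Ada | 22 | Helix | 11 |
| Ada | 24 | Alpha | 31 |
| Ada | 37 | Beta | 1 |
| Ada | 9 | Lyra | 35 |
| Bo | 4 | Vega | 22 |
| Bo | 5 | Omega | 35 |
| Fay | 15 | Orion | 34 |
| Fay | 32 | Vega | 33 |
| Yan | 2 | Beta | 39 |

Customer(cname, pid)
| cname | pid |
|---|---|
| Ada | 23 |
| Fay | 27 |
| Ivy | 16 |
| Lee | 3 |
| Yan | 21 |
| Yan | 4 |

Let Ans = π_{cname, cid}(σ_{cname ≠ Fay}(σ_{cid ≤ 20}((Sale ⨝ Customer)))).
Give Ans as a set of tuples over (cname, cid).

Joining Sale and Customer on cname yields {(Ada, 20, Orion, 32, 23), (Ada, 22, Helix, 11, 23), (Ada, 24, Alpha, 31, 23), (Ada, 37, Beta, 1, 23), (Ada, 9, Lyra, 35, 23), (Fay, 15, Orion, 34, 27), (Fay, 32, Vega, 33, 27), (Yan, 2, Beta, 39, 21), (Yan, 2, Beta, 39, 4)}.
Filtering on cid ≤ 20 leaves {(Ada, 20, Orion, 32, 23), (Ada, 9, Lyra, 35, 23), (Fay, 15, Orion, 34, 27), (Yan, 2, Beta, 39, 21), (Yan, 2, Beta, 39, 4)}.
Filtering on cname ≠ Fay leaves {(Ada, 20, Orion, 32, 23), (Ada, 9, Lyra, 35, 23), (Yan, 2, Beta, 39, 21), (Yan, 2, Beta, 39, 4)}.
π[cname, cid]: project onto (cname, cid) (1 duplicate(s) eliminated) → {(Ada, 20), (Ada, 9), (Yan, 2)}

{(Ada, 20), (Ada, 9), (Yan, 2)}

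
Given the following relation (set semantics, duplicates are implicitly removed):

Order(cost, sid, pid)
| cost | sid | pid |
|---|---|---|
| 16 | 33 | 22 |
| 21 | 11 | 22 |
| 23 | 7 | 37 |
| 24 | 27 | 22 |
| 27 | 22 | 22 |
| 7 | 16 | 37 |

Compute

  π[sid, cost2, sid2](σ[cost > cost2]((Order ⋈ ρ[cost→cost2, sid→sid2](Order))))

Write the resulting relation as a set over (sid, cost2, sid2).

{(11, 16, 33), (22, 16, 33), (22, 21, 11), (22, 24, 27), (27, 16, 33), (27, 21, 11), (7, 7, 16)}

ρ[cost→cost2, sid→sid2]: schema becomes (cost2, sid2, pid); tuples unchanged.
Natural join on pid: {(16, 33, 22, 16, 33), (16, 33, 22, 21, 11), (16, 33, 22, 24, 27), (16, 33, 22, 27, 22), (21, 11, 22, 16, 33), (21, 11, 22, 21, 11), (21, 11, 22, 24, 27), (21, 11, 22, 27, 22), (23, 7, 37, 23, 7), (23, 7, 37, 7, 16), (24, 27, 22, 16, 33), (24, 27, 22, 21, 11), (24, 27, 22, 24, 27), (24, 27, 22, 27, 22), (27, 22, 22, 16, 33), (27, 22, 22, 21, 11), (27, 22, 22, 24, 27), (27, 22, 22, 27, 22), (7, 16, 37, 23, 7), (7, 16, 37, 7, 16)}
Filtering on cost > cost2 leaves {(21, 11, 22, 16, 33), (23, 7, 37, 7, 16), (24, 27, 22, 16, 33), (24, 27, 22, 21, 11), (27, 22, 22, 16, 33), (27, 22, 22, 21, 11), (27, 22, 22, 24, 27)}.
π_{sid, cost2, sid2} gives {(11, 16, 33), (22, 16, 33), (22, 21, 11), (22, 24, 27), (27, 16, 33), (27, 21, 11), (7, 7, 16)}.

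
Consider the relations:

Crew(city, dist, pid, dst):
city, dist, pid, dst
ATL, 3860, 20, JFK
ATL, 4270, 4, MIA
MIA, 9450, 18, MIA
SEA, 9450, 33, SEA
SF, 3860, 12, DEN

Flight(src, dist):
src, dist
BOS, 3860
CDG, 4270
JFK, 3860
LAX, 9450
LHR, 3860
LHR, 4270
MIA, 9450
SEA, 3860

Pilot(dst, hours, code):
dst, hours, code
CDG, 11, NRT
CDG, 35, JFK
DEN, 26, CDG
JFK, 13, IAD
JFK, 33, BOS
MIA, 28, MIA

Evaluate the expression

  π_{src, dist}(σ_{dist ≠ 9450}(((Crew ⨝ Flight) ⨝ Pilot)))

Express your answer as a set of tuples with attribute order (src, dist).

Joining Crew and Flight on dist yields {(ATL, 3860, 20, JFK, BOS), (ATL, 3860, 20, JFK, JFK), (ATL, 3860, 20, JFK, LHR), (ATL, 3860, 20, JFK, SEA), (ATL, 4270, 4, MIA, CDG), (ATL, 4270, 4, MIA, LHR), (MIA, 9450, 18, MIA, LAX), (MIA, 9450, 18, MIA, MIA), (SEA, 9450, 33, SEA, LAX), (SEA, 9450, 33, SEA, MIA), (SF, 3860, 12, DEN, BOS), (SF, 3860, 12, DEN, JFK), (SF, 3860, 12, DEN, LHR), (SF, 3860, 12, DEN, SEA)}.
Joining (Crew ⨝ Flight) and Pilot on dst yields {(ATL, 3860, 20, JFK, BOS, 13, IAD), (ATL, 3860, 20, JFK, BOS, 33, BOS), (ATL, 3860, 20, JFK, JFK, 13, IAD), (ATL, 3860, 20, JFK, JFK, 33, BOS), (ATL, 3860, 20, JFK, LHR, 13, IAD), (ATL, 3860, 20, JFK, LHR, 33, BOS), (ATL, 3860, 20, JFK, SEA, 13, IAD), (ATL, 3860, 20, JFK, SEA, 33, BOS), (ATL, 4270, 4, MIA, CDG, 28, MIA), (ATL, 4270, 4, MIA, LHR, 28, MIA), (MIA, 9450, 18, MIA, LAX, 28, MIA), (MIA, 9450, 18, MIA, MIA, 28, MIA), (SF, 3860, 12, DEN, BOS, 26, CDG), (SF, 3860, 12, DEN, JFK, 26, CDG), (SF, 3860, 12, DEN, LHR, 26, CDG), (SF, 3860, 12, DEN, SEA, 26, CDG)}.
Selection dist ≠ 9450: {(ATL, 3860, 20, JFK, BOS, 13, IAD), (ATL, 3860, 20, JFK, BOS, 33, BOS), (ATL, 3860, 20, JFK, JFK, 13, IAD), (ATL, 3860, 20, JFK, JFK, 33, BOS), (ATL, 3860, 20, JFK, LHR, 13, IAD), (ATL, 3860, 20, JFK, LHR, 33, BOS), (ATL, 3860, 20, JFK, SEA, 13, IAD), (ATL, 3860, 20, JFK, SEA, 33, BOS), (ATL, 4270, 4, MIA, CDG, 28, MIA), (ATL, 4270, 4, MIA, LHR, 28, MIA), (SF, 3860, 12, DEN, BOS, 26, CDG), (SF, 3860, 12, DEN, JFK, 26, CDG), (SF, 3860, 12, DEN, LHR, 26, CDG), (SF, 3860, 12, DEN, SEA, 26, CDG)}
π_{src, dist} gives {(BOS, 3860), (CDG, 4270), (JFK, 3860), (LHR, 3860), (LHR, 4270), (SEA, 3860)} (8 duplicate(s) eliminated).

{(BOS, 3860), (CDG, 4270), (JFK, 3860), (LHR, 3860), (LHR, 4270), (SEA, 3860)}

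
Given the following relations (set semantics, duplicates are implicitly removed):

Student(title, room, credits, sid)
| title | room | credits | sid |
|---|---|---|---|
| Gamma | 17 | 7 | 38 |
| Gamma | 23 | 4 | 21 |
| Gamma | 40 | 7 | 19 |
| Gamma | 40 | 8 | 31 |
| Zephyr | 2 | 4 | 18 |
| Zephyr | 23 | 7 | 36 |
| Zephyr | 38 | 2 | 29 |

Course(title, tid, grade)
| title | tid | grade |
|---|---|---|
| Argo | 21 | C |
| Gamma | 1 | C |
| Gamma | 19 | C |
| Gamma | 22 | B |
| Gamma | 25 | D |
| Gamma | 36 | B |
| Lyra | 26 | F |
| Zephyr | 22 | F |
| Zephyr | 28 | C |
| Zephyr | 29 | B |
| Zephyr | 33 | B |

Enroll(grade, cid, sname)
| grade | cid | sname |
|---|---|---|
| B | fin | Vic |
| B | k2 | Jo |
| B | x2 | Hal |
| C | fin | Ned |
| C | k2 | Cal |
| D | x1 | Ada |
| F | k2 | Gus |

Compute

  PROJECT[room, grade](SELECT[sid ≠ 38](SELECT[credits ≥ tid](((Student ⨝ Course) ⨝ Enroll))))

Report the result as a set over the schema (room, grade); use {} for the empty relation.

{(23, C), (40, C)}

Student ⋈ Course (natural join on title): {(Gamma, 17, 7, 38, 1, C), (Gamma, 17, 7, 38, 19, C), (Gamma, 17, 7, 38, 22, B), (Gamma, 17, 7, 38, 25, D), (Gamma, 17, 7, 38, 36, B), (Gamma, 23, 4, 21, 1, C), (Gamma, 23, 4, 21, 19, C), (Gamma, 23, 4, 21, 22, B), (Gamma, 23, 4, 21, 25, D), (Gamma, 23, 4, 21, 36, B), (Gamma, 40, 7, 19, 1, C), (Gamma, 40, 7, 19, 19, C), (Gamma, 40, 7, 19, 22, B), (Gamma, 40, 7, 19, 25, D), (Gamma, 40, 7, 19, 36, B), (Gamma, 40, 8, 31, 1, C), (Gamma, 40, 8, 31, 19, C), (Gamma, 40, 8, 31, 22, B), (Gamma, 40, 8, 31, 25, D), (Gamma, 40, 8, 31, 36, B), (Zephyr, 2, 4, 18, 22, F), (Zephyr, 2, 4, 18, 28, C), (Zephyr, 2, 4, 18, 29, B), (Zephyr, 2, 4, 18, 33, B), (Zephyr, 23, 7, 36, 22, F), (Zephyr, 23, 7, 36, 28, C), (Zephyr, 23, 7, 36, 29, B), (Zephyr, 23, 7, 36, 33, B), (Zephyr, 38, 2, 29, 22, F), (Zephyr, 38, 2, 29, 28, C), (Zephyr, 38, 2, 29, 29, B), (Zephyr, 38, 2, 29, 33, B)}
(Student ⨝ Course) ⋈ Enroll (natural join on grade): {(Gamma, 17, 7, 38, 1, C, fin, Ned), (Gamma, 17, 7, 38, 1, C, k2, Cal), (Gamma, 17, 7, 38, 19, C, fin, Ned), (Gamma, 17, 7, 38, 19, C, k2, Cal), (Gamma, 17, 7, 38, 22, B, fin, Vic), (Gamma, 17, 7, 38, 22, B, k2, Jo), (Gamma, 17, 7, 38, 22, B, x2, Hal), (Gamma, 17, 7, 38, 25, D, x1, Ada), (Gamma, 17, 7, 38, 36, B, fin, Vic), (Gamma, 17, 7, 38, 36, B, k2, Jo), (Gamma, 17, 7, 38, 36, B, x2, Hal), (Gamma, 23, 4, 21, 1, C, fin, Ned), (Gamma, 23, 4, 21, 1, C, k2, Cal), (Gamma, 23, 4, 21, 19, C, fin, Ned), (Gamma, 23, 4, 21, 19, C, k2, Cal), (Gamma, 23, 4, 21, 22, B, fin, Vic), (Gamma, 23, 4, 21, 22, B, k2, Jo), (Gamma, 23, 4, 21, 22, B, x2, Hal), (Gamma, 23, 4, 21, 25, D, x1, Ada), (Gamma, 23, 4, 21, 36, B, fin, Vic), (Gamma, 23, 4, 21, 36, B, k2, Jo), (Gamma, 23, 4, 21, 36, B, x2, Hal), (Gamma, 40, 7, 19, 1, C, fin, Ned), (Gamma, 40, 7, 19, 1, C, k2, Cal), (Gamma, 40, 7, 19, 19, C, fin, Ned), (Gamma, 40, 7, 19, 19, C, k2, Cal), (Gamma, 40, 7, 19, 22, B, fin, Vic), (Gamma, 40, 7, 19, 22, B, k2, Jo), (Gamma, 40, 7, 19, 22, B, x2, Hal), (Gamma, 40, 7, 19, 25, D, x1, Ada), (Gamma, 40, 7, 19, 36, B, fin, Vic), (Gamma, 40, 7, 19, 36, B, k2, Jo), (Gamma, 40, 7, 19, 36, B, x2, Hal), (Gamma, 40, 8, 31, 1, C, fin, Ned), (Gamma, 40, 8, 31, 1, C, k2, Cal), (Gamma, 40, 8, 31, 19, C, fin, Ned), (Gamma, 40, 8, 31, 19, C, k2, Cal), (Gamma, 40, 8, 31, 22, B, fin, Vic), (Gamma, 40, 8, 31, 22, B, k2, Jo), (Gamma, 40, 8, 31, 22, B, x2, Hal), (Gamma, 40, 8, 31, 25, D, x1, Ada), (Gamma, 40, 8, 31, 36, B, fin, Vic), (Gamma, 40, 8, 31, 36, B, k2, Jo), (Gamma, 40, 8, 31, 36, B, x2, Hal), (Zephyr, 2, 4, 18, 22, F, k2, Gus), (Zephyr, 2, 4, 18, 28, C, fin, Ned), (Zephyr, 2, 4, 18, 28, C, k2, Cal), (Zephyr, 2, 4, 18, 29, B, fin, Vic), (Zephyr, 2, 4, 18, 29, B, k2, Jo), (Zephyr, 2, 4, 18, 29, B, x2, Hal), (Zephyr, 2, 4, 18, 33, B, fin, Vic), (Zephyr, 2, 4, 18, 33, B, k2, Jo), (Zephyr, 2, 4, 18, 33, B, x2, Hal), (Zephyr, 23, 7, 36, 22, F, k2, Gus), (Zephyr, 23, 7, 36, 28, C, fin, Ned), (Zephyr, 23, 7, 36, 28, C, k2, Cal), (Zephyr, 23, 7, 36, 29, B, fin, Vic), (Zephyr, 23, 7, 36, 29, B, k2, Jo), (Zephyr, 23, 7, 36, 29, B, x2, Hal), (Zephyr, 23, 7, 36, 33, B, fin, Vic), (Zephyr, 23, 7, 36, 33, B, k2, Jo), (Zephyr, 23, 7, 36, 33, B, x2, Hal), (Zephyr, 38, 2, 29, 22, F, k2, Gus), (Zephyr, 38, 2, 29, 28, C, fin, Ned), (Zephyr, 38, 2, 29, 28, C, k2, Cal), (Zephyr, 38, 2, 29, 29, B, fin, Vic), (Zephyr, 38, 2, 29, 29, B, k2, Jo), (Zephyr, 38, 2, 29, 29, B, x2, Hal), (Zephyr, 38, 2, 29, 33, B, fin, Vic), (Zephyr, 38, 2, 29, 33, B, k2, Jo), (Zephyr, 38, 2, 29, 33, B, x2, Hal)}
σ[credits ≥ tid]: keep tuples satisfying credits ≥ tid → {(Gamma, 17, 7, 38, 1, C, fin, Ned), (Gamma, 17, 7, 38, 1, C, k2, Cal), (Gamma, 23, 4, 21, 1, C, fin, Ned), (Gamma, 23, 4, 21, 1, C, k2, Cal), (Gamma, 40, 7, 19, 1, C, fin, Ned), (Gamma, 40, 7, 19, 1, C, k2, Cal), (Gamma, 40, 8, 31, 1, C, fin, Ned), (Gamma, 40, 8, 31, 1, C, k2, Cal)}
σ[sid ≠ 38]: keep tuples satisfying sid ≠ 38 → {(Gamma, 23, 4, 21, 1, C, fin, Ned), (Gamma, 23, 4, 21, 1, C, k2, Cal), (Gamma, 40, 7, 19, 1, C, fin, Ned), (Gamma, 40, 7, 19, 1, C, k2, Cal), (Gamma, 40, 8, 31, 1, C, fin, Ned), (Gamma, 40, 8, 31, 1, C, k2, Cal)}
π_{room, grade} gives {(23, C), (40, C)} (4 duplicate(s) eliminated).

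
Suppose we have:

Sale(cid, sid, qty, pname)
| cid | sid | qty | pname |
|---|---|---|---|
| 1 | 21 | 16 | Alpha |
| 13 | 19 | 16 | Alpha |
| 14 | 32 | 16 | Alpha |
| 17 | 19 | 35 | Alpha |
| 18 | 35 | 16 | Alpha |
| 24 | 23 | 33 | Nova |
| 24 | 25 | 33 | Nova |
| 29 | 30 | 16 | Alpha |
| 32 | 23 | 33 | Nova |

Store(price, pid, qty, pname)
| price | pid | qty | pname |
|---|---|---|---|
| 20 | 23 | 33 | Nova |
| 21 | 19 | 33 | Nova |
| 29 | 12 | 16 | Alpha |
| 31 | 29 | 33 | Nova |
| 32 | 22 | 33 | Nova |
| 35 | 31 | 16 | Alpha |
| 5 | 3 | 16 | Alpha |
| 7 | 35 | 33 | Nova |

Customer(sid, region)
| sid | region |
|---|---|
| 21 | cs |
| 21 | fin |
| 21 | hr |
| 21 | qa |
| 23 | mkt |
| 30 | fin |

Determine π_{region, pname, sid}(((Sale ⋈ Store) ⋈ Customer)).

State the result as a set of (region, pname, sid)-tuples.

Joining Sale and Store on qty, pname yields {(1, 21, 16, Alpha, 29, 12), (1, 21, 16, Alpha, 35, 31), (1, 21, 16, Alpha, 5, 3), (13, 19, 16, Alpha, 29, 12), (13, 19, 16, Alpha, 35, 31), (13, 19, 16, Alpha, 5, 3), (14, 32, 16, Alpha, 29, 12), (14, 32, 16, Alpha, 35, 31), (14, 32, 16, Alpha, 5, 3), (18, 35, 16, Alpha, 29, 12), (18, 35, 16, Alpha, 35, 31), (18, 35, 16, Alpha, 5, 3), (24, 23, 33, Nova, 20, 23), (24, 23, 33, Nova, 21, 19), (24, 23, 33, Nova, 31, 29), (24, 23, 33, Nova, 32, 22), (24, 23, 33, Nova, 7, 35), (24, 25, 33, Nova, 20, 23), (24, 25, 33, Nova, 21, 19), (24, 25, 33, Nova, 31, 29), (24, 25, 33, Nova, 32, 22), (24, 25, 33, Nova, 7, 35), (29, 30, 16, Alpha, 29, 12), (29, 30, 16, Alpha, 35, 31), (29, 30, 16, Alpha, 5, 3), (32, 23, 33, Nova, 20, 23), (32, 23, 33, Nova, 21, 19), (32, 23, 33, Nova, 31, 29), (32, 23, 33, Nova, 32, 22), (32, 23, 33, Nova, 7, 35)}.
Joining (Sale ⋈ Store) and Customer on sid yields {(1, 21, 16, Alpha, 29, 12, cs), (1, 21, 16, Alpha, 29, 12, fin), (1, 21, 16, Alpha, 29, 12, hr), (1, 21, 16, Alpha, 29, 12, qa), (1, 21, 16, Alpha, 35, 31, cs), (1, 21, 16, Alpha, 35, 31, fin), (1, 21, 16, Alpha, 35, 31, hr), (1, 21, 16, Alpha, 35, 31, qa), (1, 21, 16, Alpha, 5, 3, cs), (1, 21, 16, Alpha, 5, 3, fin), (1, 21, 16, Alpha, 5, 3, hr), (1, 21, 16, Alpha, 5, 3, qa), (24, 23, 33, Nova, 20, 23, mkt), (24, 23, 33, Nova, 21, 19, mkt), (24, 23, 33, Nova, 31, 29, mkt), (24, 23, 33, Nova, 32, 22, mkt), (24, 23, 33, Nova, 7, 35, mkt), (29, 30, 16, Alpha, 29, 12, fin), (29, 30, 16, Alpha, 35, 31, fin), (29, 30, 16, Alpha, 5, 3, fin), (32, 23, 33, Nova, 20, 23, mkt), (32, 23, 33, Nova, 21, 19, mkt), (32, 23, 33, Nova, 31, 29, mkt), (32, 23, 33, Nova, 32, 22, mkt), (32, 23, 33, Nova, 7, 35, mkt)}.
π_{region, pname, sid} gives {(cs, Alpha, 21), (fin, Alpha, 21), (fin, Alpha, 30), (hr, Alpha, 21), (mkt, Nova, 23), (qa, Alpha, 21)} (19 duplicate(s) eliminated).

{(cs, Alpha, 21), (fin, Alpha, 21), (fin, Alpha, 30), (hr, Alpha, 21), (mkt, Nova, 23), (qa, Alpha, 21)}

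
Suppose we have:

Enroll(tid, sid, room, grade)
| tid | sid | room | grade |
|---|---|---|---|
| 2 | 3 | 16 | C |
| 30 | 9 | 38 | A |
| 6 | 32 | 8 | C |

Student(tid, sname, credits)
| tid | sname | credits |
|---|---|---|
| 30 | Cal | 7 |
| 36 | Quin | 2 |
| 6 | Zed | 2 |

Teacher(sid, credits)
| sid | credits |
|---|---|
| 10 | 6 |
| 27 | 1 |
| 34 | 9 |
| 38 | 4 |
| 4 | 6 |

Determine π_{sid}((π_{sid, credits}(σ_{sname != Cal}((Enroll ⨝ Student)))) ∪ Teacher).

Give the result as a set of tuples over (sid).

{10, 27, 32, 34, 38, 4}

Enroll ⋈ Student (natural join on tid): {(30, 9, 38, A, Cal, 7), (6, 32, 8, C, Zed, 2)}
σ[sname != Cal]: keep tuples satisfying sname != Cal → {(6, 32, 8, C, Zed, 2)}
π[sid, credits]: project onto (sid, credits) → {(32, 2)}
Set union of the two operands is {(10, 6), (27, 1), (32, 2), (34, 9), (38, 4), (4, 6)}.
π[sid]: project onto (sid) → {10, 27, 32, 34, 38, 4}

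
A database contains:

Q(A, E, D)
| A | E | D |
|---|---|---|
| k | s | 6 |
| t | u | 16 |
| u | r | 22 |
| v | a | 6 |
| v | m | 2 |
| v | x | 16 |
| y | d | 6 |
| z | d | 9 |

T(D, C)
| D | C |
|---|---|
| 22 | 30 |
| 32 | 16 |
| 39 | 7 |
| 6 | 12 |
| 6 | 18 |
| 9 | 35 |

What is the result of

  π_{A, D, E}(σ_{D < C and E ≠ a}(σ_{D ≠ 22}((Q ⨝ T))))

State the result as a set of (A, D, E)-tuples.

{(k, 6, s), (y, 6, d), (z, 9, d)}

Q ⋈ T (natural join on D): {(k, s, 6, 12), (k, s, 6, 18), (u, r, 22, 30), (v, a, 6, 12), (v, a, 6, 18), (y, d, 6, 12), (y, d, 6, 18), (z, d, 9, 35)}
Selection D ≠ 22: {(k, s, 6, 12), (k, s, 6, 18), (v, a, 6, 12), (v, a, 6, 18), (y, d, 6, 12), (y, d, 6, 18), (z, d, 9, 35)}
Selection D < C and E ≠ a: {(k, s, 6, 12), (k, s, 6, 18), (y, d, 6, 12), (y, d, 6, 18), (z, d, 9, 35)}
Projecting to A, D, E (2 duplicate(s) eliminated): {(k, 6, s), (y, 6, d), (z, 9, d)}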